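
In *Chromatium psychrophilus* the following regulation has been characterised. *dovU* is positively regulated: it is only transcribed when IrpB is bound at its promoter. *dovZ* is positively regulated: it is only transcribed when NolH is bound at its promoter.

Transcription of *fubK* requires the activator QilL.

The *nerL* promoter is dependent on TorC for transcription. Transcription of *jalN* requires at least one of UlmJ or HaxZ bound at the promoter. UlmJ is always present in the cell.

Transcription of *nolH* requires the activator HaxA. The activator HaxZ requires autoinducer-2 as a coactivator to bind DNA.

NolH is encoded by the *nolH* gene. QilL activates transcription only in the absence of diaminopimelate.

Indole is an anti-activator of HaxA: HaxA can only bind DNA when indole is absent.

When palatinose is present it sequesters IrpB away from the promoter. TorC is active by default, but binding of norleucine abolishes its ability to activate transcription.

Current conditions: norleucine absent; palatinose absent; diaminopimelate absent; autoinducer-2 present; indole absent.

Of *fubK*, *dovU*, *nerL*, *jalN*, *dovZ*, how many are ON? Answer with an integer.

Diaminopimelate is absent, so QilL is active.
No repressor is bound and QilL is active, so *fubK* is transcribed.
→ *fubK* is ON.
Palatinose is absent, so IrpB is active.
No repressor is bound and IrpB is active, so *dovU* is transcribed.
→ *dovU* is ON.
Norleucine is absent, so TorC is active.
No repressor is bound and TorC is active, so *nerL* is transcribed.
→ *nerL* is ON.
UlmJ is produced constitutively and is active.
Autoinducer-2 is present, so HaxZ is active.
Activator UlmJ is present, so *jalN* is transcribed.
→ *jalN* is ON.
Indole is absent, so HaxA is active.
No repressor is bound and HaxA is active, so *nolH* is transcribed.
So NolH is produced and active.
No repressor is bound and NolH is active, so *dovZ* is transcribed.
→ *dovZ* is ON.
5 of the 5 genes are transcribed.

5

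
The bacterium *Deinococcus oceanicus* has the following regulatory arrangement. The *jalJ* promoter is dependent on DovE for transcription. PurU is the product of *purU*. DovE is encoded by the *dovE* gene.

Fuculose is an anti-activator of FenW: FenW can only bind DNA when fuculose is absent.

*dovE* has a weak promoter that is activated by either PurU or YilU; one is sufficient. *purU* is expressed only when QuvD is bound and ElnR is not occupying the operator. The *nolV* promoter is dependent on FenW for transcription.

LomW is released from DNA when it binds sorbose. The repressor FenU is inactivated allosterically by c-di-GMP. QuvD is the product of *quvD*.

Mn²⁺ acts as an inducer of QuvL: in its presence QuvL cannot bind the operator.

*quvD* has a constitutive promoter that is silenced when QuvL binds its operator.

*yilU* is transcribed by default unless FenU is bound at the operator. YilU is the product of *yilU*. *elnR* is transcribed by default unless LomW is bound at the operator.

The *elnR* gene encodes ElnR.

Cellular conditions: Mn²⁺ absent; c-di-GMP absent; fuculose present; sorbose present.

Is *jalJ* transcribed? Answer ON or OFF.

Mn²⁺ is absent, so QuvL is active.
With repressor QuvL bound, *quvD* is not transcribed.
So QuvD is not produced.
Sorbose is present, so LomW is inactive.
With no repressor bound, *elnR* is transcribed.
So ElnR is produced and active.
With repressor ElnR bound, *purU* is not transcribed.
So PurU is not produced.
c-di-GMP is absent, so FenU is active.
With repressor FenU bound, *yilU* is not transcribed.
So YilU is not produced.
No activator is available at the *dovE* promoter, so *dovE* is not transcribed.
So DovE is not produced.
Required activator DovE is absent, so *jalJ* is not transcribed.

OFF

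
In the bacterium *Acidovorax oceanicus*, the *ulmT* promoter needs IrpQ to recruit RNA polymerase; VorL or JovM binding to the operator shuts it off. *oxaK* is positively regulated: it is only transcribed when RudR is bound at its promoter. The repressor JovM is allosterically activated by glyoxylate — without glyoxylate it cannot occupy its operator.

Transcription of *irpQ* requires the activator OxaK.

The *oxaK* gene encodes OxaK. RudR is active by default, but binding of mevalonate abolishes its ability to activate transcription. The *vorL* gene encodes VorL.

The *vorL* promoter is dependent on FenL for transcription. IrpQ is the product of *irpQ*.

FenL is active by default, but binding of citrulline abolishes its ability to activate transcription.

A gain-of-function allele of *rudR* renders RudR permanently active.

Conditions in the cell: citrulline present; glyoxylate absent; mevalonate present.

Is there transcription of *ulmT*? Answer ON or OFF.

RudR is constitutively active in this strain.
No repressor is bound and RudR is active, so *oxaK* is transcribed.
So OxaK is produced and active.
No repressor is bound and OxaK is active, so *irpQ* is transcribed.
So IrpQ is produced and active.
Citrulline is present, so FenL is inactive.
Required activator FenL is absent, so *vorL* is not transcribed.
So VorL is not produced.
Glyoxylate is absent, so JovM is inactive.
No repressor is bound and IrpQ is active, so *ulmT* is transcribed.

ON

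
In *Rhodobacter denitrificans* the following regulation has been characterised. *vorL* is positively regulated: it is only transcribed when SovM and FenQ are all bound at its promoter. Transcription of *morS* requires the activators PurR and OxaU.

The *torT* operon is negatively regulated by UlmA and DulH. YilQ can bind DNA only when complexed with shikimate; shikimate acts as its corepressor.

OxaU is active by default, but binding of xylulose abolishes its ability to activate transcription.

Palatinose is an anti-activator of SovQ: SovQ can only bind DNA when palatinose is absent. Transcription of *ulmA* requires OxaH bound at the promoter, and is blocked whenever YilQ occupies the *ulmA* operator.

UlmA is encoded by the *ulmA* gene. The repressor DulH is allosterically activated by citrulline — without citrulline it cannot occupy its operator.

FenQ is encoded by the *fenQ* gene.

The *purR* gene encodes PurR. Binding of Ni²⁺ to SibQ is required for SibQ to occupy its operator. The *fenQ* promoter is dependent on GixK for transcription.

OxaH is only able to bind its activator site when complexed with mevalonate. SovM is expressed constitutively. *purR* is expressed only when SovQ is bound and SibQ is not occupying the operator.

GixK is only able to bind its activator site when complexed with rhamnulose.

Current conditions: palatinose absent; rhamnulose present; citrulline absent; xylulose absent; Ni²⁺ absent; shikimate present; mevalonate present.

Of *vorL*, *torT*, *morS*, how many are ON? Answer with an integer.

3

SovM is produced constitutively and is active.
Rhamnulose is present, so GixK is active.
No repressor is bound and GixK is active, so *fenQ* is transcribed.
So FenQ is produced and active.
No repressor is bound and SovM and FenQ are active, so *vorL* is transcribed.
→ *vorL* is ON.
Shikimate is present, so YilQ is active.
Mevalonate is present, so OxaH is active.
With repressor YilQ bound, *ulmA* is not transcribed.
So UlmA is not produced.
Citrulline is absent, so DulH is inactive.
With no repressor bound, *torT* is transcribed.
→ *torT* is ON.
Ni²⁺ is absent, so SibQ is inactive.
Palatinose is absent, so SovQ is active.
No repressor is bound and SovQ is active, so *purR* is transcribed.
So PurR is produced and active.
Xylulose is absent, so OxaU is active.
No repressor is bound and PurR and OxaU are active, so *morS* is transcribed.
→ *morS* is ON.
3 of the 3 genes are transcribed.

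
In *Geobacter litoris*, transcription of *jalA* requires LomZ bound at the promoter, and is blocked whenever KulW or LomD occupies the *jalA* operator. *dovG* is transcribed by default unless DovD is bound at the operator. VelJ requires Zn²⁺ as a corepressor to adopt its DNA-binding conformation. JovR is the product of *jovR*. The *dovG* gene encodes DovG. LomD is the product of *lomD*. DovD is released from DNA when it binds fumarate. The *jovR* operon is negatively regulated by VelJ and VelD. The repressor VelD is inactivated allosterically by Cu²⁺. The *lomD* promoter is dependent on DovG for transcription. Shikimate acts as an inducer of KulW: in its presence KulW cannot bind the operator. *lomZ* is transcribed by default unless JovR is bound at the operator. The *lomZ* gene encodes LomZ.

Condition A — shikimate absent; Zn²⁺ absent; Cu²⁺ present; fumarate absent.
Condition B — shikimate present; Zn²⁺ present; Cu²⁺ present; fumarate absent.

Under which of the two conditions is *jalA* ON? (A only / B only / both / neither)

B only

Condition A:
Shikimate is absent, so KulW is active.
Zn²⁺ is absent, so VelJ is inactive.
Cu²⁺ is present, so VelD is inactive.
With no repressor bound, *jovR* is transcribed.
So JovR is produced and active.
With repressor JovR bound, *lomZ* is not transcribed.
So LomZ is not produced.
Fumarate is absent, so DovD is active.
With repressor DovD bound, *dovG* is not transcribed.
So DovG is not produced.
Required activator DovG is absent, so *lomD* is not transcribed.
So LomD is not produced.
With repressor KulW bound, *jalA* is not transcribed.
→ *jalA* is OFF in A.
Condition B:
Shikimate is present, so KulW is inactive.
Zn²⁺ is present, so VelJ is active.
Cu²⁺ is present, so VelD is inactive.
With repressor VelJ bound, *jovR* is not transcribed.
So JovR is not produced.
With no repressor bound, *lomZ* is transcribed.
So LomZ is produced and active.
Fumarate is absent, so DovD is active.
With repressor DovD bound, *dovG* is not transcribed.
So DovG is not produced.
Required activator DovG is absent, so *lomD* is not transcribed.
So LomD is not produced.
No repressor is bound and LomZ is active, so *jalA* is transcribed.
→ *jalA* is ON in B.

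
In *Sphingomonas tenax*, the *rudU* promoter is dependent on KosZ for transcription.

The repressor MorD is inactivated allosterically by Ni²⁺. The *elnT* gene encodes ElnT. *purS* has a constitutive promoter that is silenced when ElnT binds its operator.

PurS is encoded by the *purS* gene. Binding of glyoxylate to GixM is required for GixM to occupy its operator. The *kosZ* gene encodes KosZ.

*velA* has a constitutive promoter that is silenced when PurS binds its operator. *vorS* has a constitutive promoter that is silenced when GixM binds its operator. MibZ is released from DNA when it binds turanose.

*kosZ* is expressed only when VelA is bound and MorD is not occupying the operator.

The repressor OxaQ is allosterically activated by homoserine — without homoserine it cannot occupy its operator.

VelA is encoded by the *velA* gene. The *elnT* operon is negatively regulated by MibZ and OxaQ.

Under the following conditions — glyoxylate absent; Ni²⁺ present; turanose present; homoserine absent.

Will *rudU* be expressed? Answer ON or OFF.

ON

Turanose is present, so MibZ is inactive.
Homoserine is absent, so OxaQ is inactive.
With no repressor bound, *elnT* is transcribed.
So ElnT is produced and active.
With repressor ElnT bound, *purS* is not transcribed.
So PurS is not produced.
With no repressor bound, *velA* is transcribed.
So VelA is produced and active.
Ni²⁺ is present, so MorD is inactive.
No repressor is bound and VelA is active, so *kosZ* is transcribed.
So KosZ is produced and active.
No repressor is bound and KosZ is active, so *rudU* is transcribed.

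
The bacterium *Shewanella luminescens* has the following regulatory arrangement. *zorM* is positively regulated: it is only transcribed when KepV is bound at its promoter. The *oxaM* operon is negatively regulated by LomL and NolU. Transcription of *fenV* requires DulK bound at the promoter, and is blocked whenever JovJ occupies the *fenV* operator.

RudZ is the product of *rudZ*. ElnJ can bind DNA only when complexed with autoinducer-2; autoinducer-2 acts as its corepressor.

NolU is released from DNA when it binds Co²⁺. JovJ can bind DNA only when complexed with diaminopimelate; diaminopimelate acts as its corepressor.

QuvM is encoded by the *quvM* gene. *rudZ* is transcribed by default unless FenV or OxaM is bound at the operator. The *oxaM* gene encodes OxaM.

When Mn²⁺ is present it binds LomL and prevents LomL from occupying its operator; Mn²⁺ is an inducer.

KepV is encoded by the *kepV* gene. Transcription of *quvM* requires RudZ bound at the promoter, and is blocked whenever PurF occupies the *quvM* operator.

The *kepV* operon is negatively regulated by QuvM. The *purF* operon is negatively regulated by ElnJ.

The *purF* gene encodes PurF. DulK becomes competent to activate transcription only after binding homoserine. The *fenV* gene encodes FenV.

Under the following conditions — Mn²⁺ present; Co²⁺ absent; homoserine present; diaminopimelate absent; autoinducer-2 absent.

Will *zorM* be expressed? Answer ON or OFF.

ON

Homoserine is present, so DulK is active.
Diaminopimelate is absent, so JovJ is inactive.
No repressor is bound and DulK is active, so *fenV* is transcribed.
So FenV is produced and active.
Mn²⁺ is present, so LomL is inactive.
Co²⁺ is absent, so NolU is active.
With repressor NolU bound, *oxaM* is not transcribed.
So OxaM is not produced.
With repressor FenV bound, *rudZ* is not transcribed.
So RudZ is not produced.
Autoinducer-2 is absent, so ElnJ is inactive.
With no repressor bound, *purF* is transcribed.
So PurF is produced and active.
With repressor PurF bound, *quvM* is not transcribed.
So QuvM is not produced.
With no repressor bound, *kepV* is transcribed.
So KepV is produced and active.
No repressor is bound and KepV is active, so *zorM* is transcribed.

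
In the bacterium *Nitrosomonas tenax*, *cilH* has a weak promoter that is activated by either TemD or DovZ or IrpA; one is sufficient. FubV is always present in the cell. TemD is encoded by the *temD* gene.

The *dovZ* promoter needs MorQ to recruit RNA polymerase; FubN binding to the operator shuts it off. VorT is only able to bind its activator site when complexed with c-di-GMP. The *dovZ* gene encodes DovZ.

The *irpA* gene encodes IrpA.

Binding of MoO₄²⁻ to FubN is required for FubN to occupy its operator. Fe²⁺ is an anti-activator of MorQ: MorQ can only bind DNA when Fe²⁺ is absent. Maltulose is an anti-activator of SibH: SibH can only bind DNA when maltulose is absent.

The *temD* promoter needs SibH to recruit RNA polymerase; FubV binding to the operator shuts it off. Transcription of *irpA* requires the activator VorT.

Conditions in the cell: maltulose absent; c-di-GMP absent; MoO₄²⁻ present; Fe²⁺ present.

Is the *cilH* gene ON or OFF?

Maltulose is absent, so SibH is active.
FubV is produced constitutively and is active.
With repressor FubV bound, *temD* is not transcribed.
So TemD is not produced.
MoO₄²⁻ is present, so FubN is active.
Fe²⁺ is present, so MorQ is inactive.
With repressor FubN bound, *dovZ* is not transcribed.
So DovZ is not produced.
c-di-GMP is absent, so VorT is inactive.
Required activator VorT is absent, so *irpA* is not transcribed.
So IrpA is not produced.
No activator is available at the *cilH* promoter, so *cilH* is not transcribed.

OFF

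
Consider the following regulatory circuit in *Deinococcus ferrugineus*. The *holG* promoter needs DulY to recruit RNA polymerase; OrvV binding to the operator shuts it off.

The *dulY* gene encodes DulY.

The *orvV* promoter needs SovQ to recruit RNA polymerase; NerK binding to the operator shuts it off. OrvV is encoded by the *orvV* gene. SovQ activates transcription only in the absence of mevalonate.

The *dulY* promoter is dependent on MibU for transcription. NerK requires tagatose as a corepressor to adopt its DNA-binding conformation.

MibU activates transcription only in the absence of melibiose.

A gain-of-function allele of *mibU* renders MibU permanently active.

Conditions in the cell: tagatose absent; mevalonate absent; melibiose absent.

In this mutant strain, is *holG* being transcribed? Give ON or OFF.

MibU is constitutively active in this strain.
No repressor is bound and MibU is active, so *dulY* is transcribed.
So DulY is produced and active.
Tagatose is absent, so NerK is inactive.
Mevalonate is absent, so SovQ is active.
No repressor is bound and SovQ is active, so *orvV* is transcribed.
So OrvV is produced and active.
With repressor OrvV bound, *holG* is not transcribed.

OFF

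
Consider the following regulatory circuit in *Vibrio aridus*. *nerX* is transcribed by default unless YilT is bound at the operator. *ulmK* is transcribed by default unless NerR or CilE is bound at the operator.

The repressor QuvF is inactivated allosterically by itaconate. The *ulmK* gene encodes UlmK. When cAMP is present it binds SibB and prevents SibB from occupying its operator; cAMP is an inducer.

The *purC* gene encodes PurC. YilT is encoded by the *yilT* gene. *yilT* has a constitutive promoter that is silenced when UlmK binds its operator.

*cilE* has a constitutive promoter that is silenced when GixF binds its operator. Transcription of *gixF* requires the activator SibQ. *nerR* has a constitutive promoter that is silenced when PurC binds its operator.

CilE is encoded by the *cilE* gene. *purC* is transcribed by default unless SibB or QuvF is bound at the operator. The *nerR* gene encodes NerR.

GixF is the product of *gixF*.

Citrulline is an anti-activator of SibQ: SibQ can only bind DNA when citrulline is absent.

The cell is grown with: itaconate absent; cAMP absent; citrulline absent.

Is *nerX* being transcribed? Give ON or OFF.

cAMP is absent, so SibB is active.
Itaconate is absent, so QuvF is active.
With repressor SibB bound, *purC* is not transcribed.
So PurC is not produced.
With no repressor bound, *nerR* is transcribed.
So NerR is produced and active.
Citrulline is absent, so SibQ is active.
No repressor is bound and SibQ is active, so *gixF* is transcribed.
So GixF is produced and active.
With repressor GixF bound, *cilE* is not transcribed.
So CilE is not produced.
With repressor NerR bound, *ulmK* is not transcribed.
So UlmK is not produced.
With no repressor bound, *yilT* is transcribed.
So YilT is produced and active.
With repressor YilT bound, *nerX* is not transcribed.

OFF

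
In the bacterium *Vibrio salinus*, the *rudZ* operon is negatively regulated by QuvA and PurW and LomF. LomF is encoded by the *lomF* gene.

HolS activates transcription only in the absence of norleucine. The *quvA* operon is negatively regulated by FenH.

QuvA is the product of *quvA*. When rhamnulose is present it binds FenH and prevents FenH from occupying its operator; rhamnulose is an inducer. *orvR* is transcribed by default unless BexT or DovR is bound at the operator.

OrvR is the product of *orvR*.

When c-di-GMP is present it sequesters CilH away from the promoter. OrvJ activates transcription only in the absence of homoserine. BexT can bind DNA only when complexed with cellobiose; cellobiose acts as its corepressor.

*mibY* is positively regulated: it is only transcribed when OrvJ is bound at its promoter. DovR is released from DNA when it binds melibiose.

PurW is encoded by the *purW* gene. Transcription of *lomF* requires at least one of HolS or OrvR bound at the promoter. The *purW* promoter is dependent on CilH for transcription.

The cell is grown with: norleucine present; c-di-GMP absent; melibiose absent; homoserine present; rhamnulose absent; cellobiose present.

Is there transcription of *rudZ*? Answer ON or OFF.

OFF

Rhamnulose is absent, so FenH is active.
With repressor FenH bound, *quvA* is not transcribed.
So QuvA is not produced.
c-di-GMP is absent, so CilH is active.
No repressor is bound and CilH is active, so *purW* is transcribed.
So PurW is produced and active.
Norleucine is present, so HolS is inactive.
Cellobiose is present, so BexT is active.
Melibiose is absent, so DovR is active.
With repressor BexT bound, *orvR* is not transcribed.
So OrvR is not produced.
No activator is available at the *lomF* promoter, so *lomF* is not transcribed.
So LomF is not produced.
With repressor PurW bound, *rudZ* is not transcribed.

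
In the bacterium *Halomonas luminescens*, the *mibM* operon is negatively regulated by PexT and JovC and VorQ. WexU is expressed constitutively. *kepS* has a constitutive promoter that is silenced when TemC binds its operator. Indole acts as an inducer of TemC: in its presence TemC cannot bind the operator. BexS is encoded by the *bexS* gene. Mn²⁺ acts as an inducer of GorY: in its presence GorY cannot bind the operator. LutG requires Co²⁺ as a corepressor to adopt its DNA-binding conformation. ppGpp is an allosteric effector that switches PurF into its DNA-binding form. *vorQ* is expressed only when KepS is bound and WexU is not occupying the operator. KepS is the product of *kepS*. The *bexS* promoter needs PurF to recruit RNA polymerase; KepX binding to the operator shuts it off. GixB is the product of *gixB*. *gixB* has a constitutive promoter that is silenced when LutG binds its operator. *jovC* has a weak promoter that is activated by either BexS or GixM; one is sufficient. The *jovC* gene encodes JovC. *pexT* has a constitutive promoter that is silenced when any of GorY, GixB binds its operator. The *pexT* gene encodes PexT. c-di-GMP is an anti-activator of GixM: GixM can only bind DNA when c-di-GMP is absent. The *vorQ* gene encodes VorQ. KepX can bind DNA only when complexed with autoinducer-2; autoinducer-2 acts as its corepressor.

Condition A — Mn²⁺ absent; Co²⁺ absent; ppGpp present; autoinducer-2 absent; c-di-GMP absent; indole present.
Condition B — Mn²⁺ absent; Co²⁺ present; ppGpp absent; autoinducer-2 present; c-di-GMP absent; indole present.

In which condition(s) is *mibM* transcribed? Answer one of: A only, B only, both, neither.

neither

Condition A:
Mn²⁺ is absent, so GorY is active.
Co²⁺ is absent, so LutG is inactive.
With no repressor bound, *gixB* is transcribed.
So GixB is produced and active.
With repressor GorY bound, *pexT* is not transcribed.
So PexT is not produced.
ppGpp is present, so PurF is active.
Autoinducer-2 is absent, so KepX is inactive.
No repressor is bound and PurF is active, so *bexS* is transcribed.
So BexS is produced and active.
c-di-GMP is absent, so GixM is active.
Activator BexS is present, so *jovC* is transcribed.
So JovC is produced and active.
WexU is produced constitutively and is active.
Indole is present, so TemC is inactive.
With no repressor bound, *kepS* is transcribed.
So KepS is produced and active.
With repressor WexU bound, *vorQ* is not transcribed.
So VorQ is not produced.
With repressor JovC bound, *mibM* is not transcribed.
→ *mibM* is OFF in A.
Condition B:
Mn²⁺ is absent, so GorY is active.
Co²⁺ is present, so LutG is active.
With repressor LutG bound, *gixB* is not transcribed.
So GixB is not produced.
With repressor GorY bound, *pexT* is not transcribed.
So PexT is not produced.
ppGpp is absent, so PurF is inactive.
Autoinducer-2 is present, so KepX is active.
With repressor KepX bound, *bexS* is not transcribed.
So BexS is not produced.
c-di-GMP is absent, so GixM is active.
Activator GixM is present, so *jovC* is transcribed.
So JovC is produced and active.
WexU is produced constitutively and is active.
Indole is present, so TemC is inactive.
With no repressor bound, *kepS* is transcribed.
So KepS is produced and active.
With repressor WexU bound, *vorQ* is not transcribed.
So VorQ is not produced.
With repressor JovC bound, *mibM* is not transcribed.
→ *mibM* is OFF in B.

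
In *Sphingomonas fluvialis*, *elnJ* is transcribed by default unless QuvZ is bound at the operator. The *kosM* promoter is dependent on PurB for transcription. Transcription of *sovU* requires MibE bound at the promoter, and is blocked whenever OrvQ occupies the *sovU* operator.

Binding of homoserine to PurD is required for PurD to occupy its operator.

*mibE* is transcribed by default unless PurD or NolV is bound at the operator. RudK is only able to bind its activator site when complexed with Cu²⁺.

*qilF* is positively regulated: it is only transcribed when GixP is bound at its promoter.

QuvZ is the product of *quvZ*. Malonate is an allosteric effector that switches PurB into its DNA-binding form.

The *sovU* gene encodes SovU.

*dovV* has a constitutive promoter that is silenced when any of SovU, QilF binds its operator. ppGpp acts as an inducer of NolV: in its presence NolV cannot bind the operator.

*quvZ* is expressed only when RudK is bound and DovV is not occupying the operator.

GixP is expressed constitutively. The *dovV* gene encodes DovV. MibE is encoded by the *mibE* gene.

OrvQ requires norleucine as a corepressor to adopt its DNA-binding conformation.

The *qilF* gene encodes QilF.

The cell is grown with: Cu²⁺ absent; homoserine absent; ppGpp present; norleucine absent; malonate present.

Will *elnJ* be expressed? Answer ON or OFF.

Homoserine is absent, so PurD is inactive.
ppGpp is present, so NolV is inactive.
With no repressor bound, *mibE* is transcribed.
So MibE is produced and active.
Norleucine is absent, so OrvQ is inactive.
No repressor is bound and MibE is active, so *sovU* is transcribed.
So SovU is produced and active.
GixP is produced constitutively and is active.
No repressor is bound and GixP is active, so *qilF* is transcribed.
So QilF is produced and active.
With repressor SovU bound, *dovV* is not transcribed.
So DovV is not produced.
Cu²⁺ is absent, so RudK is inactive.
Required activator RudK is absent, so *quvZ* is not transcribed.
So QuvZ is not produced.
With no repressor bound, *elnJ* is transcribed.

ON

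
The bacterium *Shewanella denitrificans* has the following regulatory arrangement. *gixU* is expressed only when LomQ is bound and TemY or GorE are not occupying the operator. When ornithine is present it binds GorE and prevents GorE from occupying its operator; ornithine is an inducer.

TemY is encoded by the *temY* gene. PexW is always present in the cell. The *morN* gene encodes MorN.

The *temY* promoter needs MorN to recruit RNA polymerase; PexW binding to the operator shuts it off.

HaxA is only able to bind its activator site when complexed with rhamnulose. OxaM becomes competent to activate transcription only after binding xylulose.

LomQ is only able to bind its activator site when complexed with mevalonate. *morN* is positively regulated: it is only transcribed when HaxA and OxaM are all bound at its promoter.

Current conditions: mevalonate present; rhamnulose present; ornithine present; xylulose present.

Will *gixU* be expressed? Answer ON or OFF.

Rhamnulose is present, so HaxA is active.
Xylulose is present, so OxaM is active.
No repressor is bound and HaxA and OxaM are active, so *morN* is transcribed.
So MorN is produced and active.
PexW is produced constitutively and is active.
With repressor PexW bound, *temY* is not transcribed.
So TemY is not produced.
Mevalonate is present, so LomQ is active.
Ornithine is present, so GorE is inactive.
No repressor is bound and LomQ is active, so *gixU* is transcribed.

ON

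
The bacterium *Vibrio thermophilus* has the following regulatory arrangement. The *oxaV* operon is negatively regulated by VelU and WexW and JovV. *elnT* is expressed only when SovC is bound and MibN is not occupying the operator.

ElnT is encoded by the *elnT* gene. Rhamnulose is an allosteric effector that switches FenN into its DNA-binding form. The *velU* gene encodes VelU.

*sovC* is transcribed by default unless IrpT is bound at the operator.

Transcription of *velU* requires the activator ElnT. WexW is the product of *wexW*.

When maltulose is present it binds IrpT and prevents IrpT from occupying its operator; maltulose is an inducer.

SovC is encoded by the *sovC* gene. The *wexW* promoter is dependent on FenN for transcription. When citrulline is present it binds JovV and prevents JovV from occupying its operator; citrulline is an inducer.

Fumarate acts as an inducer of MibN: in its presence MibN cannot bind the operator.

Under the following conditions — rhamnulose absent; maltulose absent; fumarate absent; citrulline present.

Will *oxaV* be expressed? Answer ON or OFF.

ON

Fumarate is absent, so MibN is active.
Maltulose is absent, so IrpT is active.
With repressor IrpT bound, *sovC* is not transcribed.
So SovC is not produced.
With repressor MibN bound, *elnT* is not transcribed.
So ElnT is not produced.
Required activator ElnT is absent, so *velU* is not transcribed.
So VelU is not produced.
Rhamnulose is absent, so FenN is inactive.
Required activator FenN is absent, so *wexW* is not transcribed.
So WexW is not produced.
Citrulline is present, so JovV is inactive.
With no repressor bound, *oxaV* is transcribed.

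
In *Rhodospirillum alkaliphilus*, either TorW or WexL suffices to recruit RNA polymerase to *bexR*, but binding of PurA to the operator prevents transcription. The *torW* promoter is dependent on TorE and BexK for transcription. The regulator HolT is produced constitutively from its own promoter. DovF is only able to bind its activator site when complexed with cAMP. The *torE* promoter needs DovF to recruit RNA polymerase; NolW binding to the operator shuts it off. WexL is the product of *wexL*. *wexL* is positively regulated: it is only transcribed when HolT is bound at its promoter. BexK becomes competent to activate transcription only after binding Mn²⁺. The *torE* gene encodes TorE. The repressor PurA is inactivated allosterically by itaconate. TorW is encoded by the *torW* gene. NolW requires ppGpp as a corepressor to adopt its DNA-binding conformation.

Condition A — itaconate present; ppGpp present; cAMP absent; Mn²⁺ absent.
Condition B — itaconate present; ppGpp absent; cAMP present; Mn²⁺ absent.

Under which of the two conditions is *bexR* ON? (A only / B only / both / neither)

Condition A:
Itaconate is present, so PurA is inactive.
ppGpp is present, so NolW is active.
cAMP is absent, so DovF is inactive.
With repressor NolW bound, *torE* is not transcribed.
So TorE is not produced.
Mn²⁺ is absent, so BexK is inactive.
Required activator TorE is absent, so *torW* is not transcribed.
So TorW is not produced.
HolT is produced constitutively and is active.
No repressor is bound and HolT is active, so *wexL* is transcribed.
So WexL is produced and active.
Activator WexL is present, so *bexR* is transcribed.
→ *bexR* is ON in A.
Condition B:
Itaconate is present, so PurA is inactive.
ppGpp is absent, so NolW is inactive.
cAMP is present, so DovF is active.
No repressor is bound and DovF is active, so *torE* is transcribed.
So TorE is produced and active.
Mn²⁺ is absent, so BexK is inactive.
Required activator BexK is absent, so *torW* is not transcribed.
So TorW is not produced.
HolT is produced constitutively and is active.
No repressor is bound and HolT is active, so *wexL* is transcribed.
So WexL is produced and active.
Activator WexL is present, so *bexR* is transcribed.
→ *bexR* is ON in B.

both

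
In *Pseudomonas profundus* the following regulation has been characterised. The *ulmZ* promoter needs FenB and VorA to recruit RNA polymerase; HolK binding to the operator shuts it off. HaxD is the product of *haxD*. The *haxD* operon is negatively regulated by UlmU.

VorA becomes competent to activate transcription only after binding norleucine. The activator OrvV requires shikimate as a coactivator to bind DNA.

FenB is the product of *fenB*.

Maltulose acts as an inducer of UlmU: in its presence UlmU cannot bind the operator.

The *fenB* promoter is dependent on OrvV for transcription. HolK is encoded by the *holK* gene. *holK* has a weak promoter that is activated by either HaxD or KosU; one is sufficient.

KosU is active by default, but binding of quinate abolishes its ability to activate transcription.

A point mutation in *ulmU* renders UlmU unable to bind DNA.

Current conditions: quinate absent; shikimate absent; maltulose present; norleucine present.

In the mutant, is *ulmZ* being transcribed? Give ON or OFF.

OFF

Shikimate is absent, so OrvV is inactive.
Required activator OrvV is absent, so *fenB* is not transcribed.
So FenB is not produced.
Norleucine is present, so VorA is active.
UlmU is non-functional in this strain, so it has no effect.
With no repressor bound, *haxD* is transcribed.
So HaxD is produced and active.
Quinate is absent, so KosU is active.
Activator HaxD is present, so *holK* is transcribed.
So HolK is produced and active.
With repressor HolK bound, *ulmZ* is not transcribed.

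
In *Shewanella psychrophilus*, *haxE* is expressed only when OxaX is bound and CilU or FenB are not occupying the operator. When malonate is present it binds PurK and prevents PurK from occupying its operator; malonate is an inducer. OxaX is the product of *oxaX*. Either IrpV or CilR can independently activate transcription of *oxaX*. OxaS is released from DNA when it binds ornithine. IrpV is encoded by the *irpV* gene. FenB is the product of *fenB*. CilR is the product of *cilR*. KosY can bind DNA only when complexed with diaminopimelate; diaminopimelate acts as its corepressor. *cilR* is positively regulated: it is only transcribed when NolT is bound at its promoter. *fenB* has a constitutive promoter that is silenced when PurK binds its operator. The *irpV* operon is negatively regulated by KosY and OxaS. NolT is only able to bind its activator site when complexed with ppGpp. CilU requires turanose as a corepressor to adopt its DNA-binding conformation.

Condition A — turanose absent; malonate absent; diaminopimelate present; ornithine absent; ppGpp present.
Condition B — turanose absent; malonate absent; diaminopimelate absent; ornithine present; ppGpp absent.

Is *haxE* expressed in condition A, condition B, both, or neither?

both

Condition A:
Turanose is absent, so CilU is inactive.
Malonate is absent, so PurK is active.
With repressor PurK bound, *fenB* is not transcribed.
So FenB is not produced.
Diaminopimelate is present, so KosY is active.
Ornithine is absent, so OxaS is active.
With repressor KosY bound, *irpV* is not transcribed.
So IrpV is not produced.
ppGpp is present, so NolT is active.
No repressor is bound and NolT is active, so *cilR* is transcribed.
So CilR is produced and active.
Activator CilR is present, so *oxaX* is transcribed.
So OxaX is produced and active.
No repressor is bound and OxaX is active, so *haxE* is transcribed.
→ *haxE* is ON in A.
Condition B:
Turanose is absent, so CilU is inactive.
Malonate is absent, so PurK is active.
With repressor PurK bound, *fenB* is not transcribed.
So FenB is not produced.
Diaminopimelate is absent, so KosY is inactive.
Ornithine is present, so OxaS is inactive.
With no repressor bound, *irpV* is transcribed.
So IrpV is produced and active.
ppGpp is absent, so NolT is inactive.
Required activator NolT is absent, so *cilR* is not transcribed.
So CilR is not produced.
Activator IrpV is present, so *oxaX* is transcribed.
So OxaX is produced and active.
No repressor is bound and OxaX is active, so *haxE* is transcribed.
→ *haxE* is ON in B.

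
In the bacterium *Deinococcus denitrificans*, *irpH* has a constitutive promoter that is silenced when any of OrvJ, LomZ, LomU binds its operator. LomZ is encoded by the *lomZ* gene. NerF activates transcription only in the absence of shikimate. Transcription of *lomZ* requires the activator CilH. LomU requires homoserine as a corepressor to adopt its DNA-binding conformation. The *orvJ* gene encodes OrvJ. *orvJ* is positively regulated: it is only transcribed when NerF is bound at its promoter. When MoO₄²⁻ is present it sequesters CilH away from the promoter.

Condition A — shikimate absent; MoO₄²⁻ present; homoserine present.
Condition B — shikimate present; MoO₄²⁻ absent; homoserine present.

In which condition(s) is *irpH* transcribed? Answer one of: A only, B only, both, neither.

Condition A:
Shikimate is absent, so NerF is active.
No repressor is bound and NerF is active, so *orvJ* is transcribed.
So OrvJ is produced and active.
MoO₄²⁻ is present, so CilH is inactive.
Required activator CilH is absent, so *lomZ* is not transcribed.
So LomZ is not produced.
Homoserine is present, so LomU is active.
With repressor OrvJ bound, *irpH* is not transcribed.
→ *irpH* is OFF in A.
Condition B:
Shikimate is present, so NerF is inactive.
Required activator NerF is absent, so *orvJ* is not transcribed.
So OrvJ is not produced.
MoO₄²⁻ is absent, so CilH is active.
No repressor is bound and CilH is active, so *lomZ* is transcribed.
So LomZ is produced and active.
Homoserine is present, so LomU is active.
With repressor LomZ bound, *irpH* is not transcribed.
→ *irpH* is OFF in B.

neither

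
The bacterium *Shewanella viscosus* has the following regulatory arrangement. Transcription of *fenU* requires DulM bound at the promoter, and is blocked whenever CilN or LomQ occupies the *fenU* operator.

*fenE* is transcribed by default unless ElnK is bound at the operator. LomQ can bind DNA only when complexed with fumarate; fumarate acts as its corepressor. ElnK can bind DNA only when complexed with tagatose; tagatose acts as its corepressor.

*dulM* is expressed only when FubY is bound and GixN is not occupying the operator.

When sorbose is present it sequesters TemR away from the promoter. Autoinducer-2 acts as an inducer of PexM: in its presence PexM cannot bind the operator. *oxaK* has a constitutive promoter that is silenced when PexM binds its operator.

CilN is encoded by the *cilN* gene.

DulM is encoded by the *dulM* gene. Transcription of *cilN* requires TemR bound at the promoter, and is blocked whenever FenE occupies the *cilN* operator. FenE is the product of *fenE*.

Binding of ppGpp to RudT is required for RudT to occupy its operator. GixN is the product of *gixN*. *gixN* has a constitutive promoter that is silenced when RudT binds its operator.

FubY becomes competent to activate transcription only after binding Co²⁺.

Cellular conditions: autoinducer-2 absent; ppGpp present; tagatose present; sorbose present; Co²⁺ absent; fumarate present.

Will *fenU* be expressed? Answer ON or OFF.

OFF

Sorbose is present, so TemR is inactive.
Tagatose is present, so ElnK is active.
With repressor ElnK bound, *fenE* is not transcribed.
So FenE is not produced.
Required activator TemR is absent, so *cilN* is not transcribed.
So CilN is not produced.
Co²⁺ is absent, so FubY is inactive.
ppGpp is present, so RudT is active.
With repressor RudT bound, *gixN* is not transcribed.
So GixN is not produced.
Required activator FubY is absent, so *dulM* is not transcribed.
So DulM is not produced.
Fumarate is present, so LomQ is active.
With repressor LomQ bound, *fenU* is not transcribed.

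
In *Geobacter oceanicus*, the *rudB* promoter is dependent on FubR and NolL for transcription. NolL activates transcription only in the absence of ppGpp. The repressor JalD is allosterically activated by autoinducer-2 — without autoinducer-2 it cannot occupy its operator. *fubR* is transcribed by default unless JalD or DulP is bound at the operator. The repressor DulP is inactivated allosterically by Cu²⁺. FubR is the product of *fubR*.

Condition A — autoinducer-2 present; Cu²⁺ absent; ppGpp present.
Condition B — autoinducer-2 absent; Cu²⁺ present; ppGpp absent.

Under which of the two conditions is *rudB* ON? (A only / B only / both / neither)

B only

Condition A:
Autoinducer-2 is present, so JalD is active.
Cu²⁺ is absent, so DulP is active.
With repressor JalD bound, *fubR* is not transcribed.
So FubR is not produced.
ppGpp is present, so NolL is inactive.
Required activator FubR is absent, so *rudB* is not transcribed.
→ *rudB* is OFF in A.
Condition B:
Autoinducer-2 is absent, so JalD is inactive.
Cu²⁺ is present, so DulP is inactive.
With no repressor bound, *fubR* is transcribed.
So FubR is produced and active.
ppGpp is absent, so NolL is active.
No repressor is bound and FubR and NolL are active, so *rudB* is transcribed.
→ *rudB* is ON in B.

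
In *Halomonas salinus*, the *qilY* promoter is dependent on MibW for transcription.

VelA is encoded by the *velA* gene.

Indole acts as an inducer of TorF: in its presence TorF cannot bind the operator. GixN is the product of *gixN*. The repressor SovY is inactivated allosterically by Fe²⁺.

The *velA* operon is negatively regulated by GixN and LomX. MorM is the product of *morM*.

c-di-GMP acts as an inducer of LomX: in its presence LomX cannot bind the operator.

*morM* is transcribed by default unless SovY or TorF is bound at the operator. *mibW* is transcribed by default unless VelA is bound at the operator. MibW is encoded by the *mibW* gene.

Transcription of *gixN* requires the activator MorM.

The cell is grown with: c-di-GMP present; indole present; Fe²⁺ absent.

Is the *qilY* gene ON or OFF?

OFF

Fe²⁺ is absent, so SovY is active.
Indole is present, so TorF is inactive.
With repressor SovY bound, *morM* is not transcribed.
So MorM is not produced.
Required activator MorM is absent, so *gixN* is not transcribed.
So GixN is not produced.
c-di-GMP is present, so LomX is inactive.
With no repressor bound, *velA* is transcribed.
So VelA is produced and active.
With repressor VelA bound, *mibW* is not transcribed.
So MibW is not produced.
Required activator MibW is absent, so *qilY* is not transcribed.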